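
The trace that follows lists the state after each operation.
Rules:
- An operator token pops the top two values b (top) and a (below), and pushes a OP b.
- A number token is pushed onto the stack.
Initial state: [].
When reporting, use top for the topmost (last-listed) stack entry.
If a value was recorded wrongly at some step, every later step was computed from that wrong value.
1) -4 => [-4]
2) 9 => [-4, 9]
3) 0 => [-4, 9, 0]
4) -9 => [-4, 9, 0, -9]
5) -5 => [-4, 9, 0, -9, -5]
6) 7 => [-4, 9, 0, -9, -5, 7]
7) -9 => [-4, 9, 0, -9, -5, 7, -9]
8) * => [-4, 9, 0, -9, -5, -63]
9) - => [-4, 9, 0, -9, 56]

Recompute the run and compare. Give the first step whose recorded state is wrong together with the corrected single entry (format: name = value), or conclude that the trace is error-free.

step 9, top = 58

step 1: push -4: top = -4 -> checks out
step 2: push 9: top = 9 -> agrees with the trace
step 3: push 0: top = 0 -> confirmed correct
step 4: push -9: top = -9 -> no discrepancy
step 5: push -5: top = -5 -> verified
step 6: push 7: top = 7 -> matches
step 7: push -9: top = -9 -> checks out
step 8: 7 * -9 = -63 -> verified
step 9: -5 - -63 = 58 -> the trace disagrees here
So the first discrepancy is step 9, where the right value is top = 58.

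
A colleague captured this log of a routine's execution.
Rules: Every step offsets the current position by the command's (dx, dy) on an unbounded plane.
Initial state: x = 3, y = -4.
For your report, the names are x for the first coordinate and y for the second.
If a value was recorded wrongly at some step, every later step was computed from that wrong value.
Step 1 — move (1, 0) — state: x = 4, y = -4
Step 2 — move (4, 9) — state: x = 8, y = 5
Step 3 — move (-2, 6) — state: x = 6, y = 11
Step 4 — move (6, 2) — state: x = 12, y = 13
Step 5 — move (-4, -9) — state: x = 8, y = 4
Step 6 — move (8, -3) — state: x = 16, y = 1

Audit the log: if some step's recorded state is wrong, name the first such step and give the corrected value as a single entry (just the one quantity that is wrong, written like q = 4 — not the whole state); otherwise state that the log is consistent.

Recomputing the run from the initial state:
step 1: x = 4, y = -4
step 2: x = 8, y = 5
step 3: x = 6, y = 11
step 4: x = 12, y = 13
step 5: x = 8, y = 4
step 6: x = 16, y = 1
This matches the log at every step.

no error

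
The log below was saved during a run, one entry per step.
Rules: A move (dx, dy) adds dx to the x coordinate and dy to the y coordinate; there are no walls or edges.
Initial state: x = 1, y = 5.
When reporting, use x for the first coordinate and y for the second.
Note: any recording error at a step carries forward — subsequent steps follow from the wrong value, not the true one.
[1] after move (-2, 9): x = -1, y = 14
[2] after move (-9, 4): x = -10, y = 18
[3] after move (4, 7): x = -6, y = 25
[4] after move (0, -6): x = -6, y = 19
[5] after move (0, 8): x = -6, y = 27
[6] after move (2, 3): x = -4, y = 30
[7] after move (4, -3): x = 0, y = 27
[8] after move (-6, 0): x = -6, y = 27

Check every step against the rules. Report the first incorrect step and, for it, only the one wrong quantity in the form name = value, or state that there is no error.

no error

Recomputing the run from the initial state:
step 1: x = -1, y = 14
step 2: x = -10, y = 18
step 3: x = -6, y = 25
step 4: x = -6, y = 19
step 5: x = -6, y = 27
step 6: x = -4, y = 30
step 7: x = 0, y = 27
step 8: x = -6, y = 27
This matches the log at every step.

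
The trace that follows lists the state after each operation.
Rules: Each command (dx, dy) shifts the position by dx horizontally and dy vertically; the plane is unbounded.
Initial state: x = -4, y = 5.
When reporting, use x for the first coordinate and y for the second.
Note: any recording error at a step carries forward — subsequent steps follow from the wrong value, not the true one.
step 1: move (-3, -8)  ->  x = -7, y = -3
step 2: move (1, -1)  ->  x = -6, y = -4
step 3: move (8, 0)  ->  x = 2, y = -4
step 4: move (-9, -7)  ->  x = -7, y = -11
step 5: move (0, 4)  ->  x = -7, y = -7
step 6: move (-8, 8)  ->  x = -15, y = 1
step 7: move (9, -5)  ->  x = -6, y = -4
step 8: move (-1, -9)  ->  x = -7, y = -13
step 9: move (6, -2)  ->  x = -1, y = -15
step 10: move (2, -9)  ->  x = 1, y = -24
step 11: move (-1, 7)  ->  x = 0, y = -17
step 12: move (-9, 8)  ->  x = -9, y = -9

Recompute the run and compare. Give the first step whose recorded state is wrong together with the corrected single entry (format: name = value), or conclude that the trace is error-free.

1. x = -4 + (-3) = -7, y = 5 + (-8) = -3 (checks out)
2. x = -7 + (1) = -6, y = -3 + (-1) = -4 (consistent with the trace)
3. x = -6 + (8) = 2, y = -4 + (0) = -4 (in agreement)
4. x = 2 + (-9) = -7, y = -4 + (-7) = -11 (confirmed correct)
5. x = -7 + (0) = -7, y = -11 + (4) = -7 (no discrepancy)
6. x = -7 + (-8) = -15, y = -7 + (8) = 1 (no discrepancy)
7. x = -15 + (9) = -6, y = 1 + (-5) = -4 (same as recorded)
8. x = -6 + (-1) = -7, y = -4 + (-9) = -13 (agrees with the trace)
9. x = -7 + (6) = -1, y = -13 + (-2) = -15 (in agreement)
10. x = -1 + (2) = 1, y = -15 + (-9) = -24 (verified)
11. x = 1 + (-1) = 0, y = -24 + (7) = -17 (consistent with the trace)
12. x = 0 + (-9) = -9, y = -17 + (8) = -9 (same as recorded)
All entries verified; no error found.

no error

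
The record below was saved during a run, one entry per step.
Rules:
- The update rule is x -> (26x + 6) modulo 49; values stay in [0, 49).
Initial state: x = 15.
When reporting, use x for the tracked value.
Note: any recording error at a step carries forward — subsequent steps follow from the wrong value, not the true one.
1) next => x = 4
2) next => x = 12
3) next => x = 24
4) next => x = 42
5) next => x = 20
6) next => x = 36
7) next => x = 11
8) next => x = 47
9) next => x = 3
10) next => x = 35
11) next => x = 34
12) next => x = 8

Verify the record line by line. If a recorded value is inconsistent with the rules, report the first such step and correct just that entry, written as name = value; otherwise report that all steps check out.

step 1: x = (26*15 + 6) mod 49 = 4 -> matches
step 2: x = (26*4 + 6) mod 49 = 12 -> no discrepancy
step 3: x = (26*12 + 6) mod 49 = 24 -> no discrepancy
step 4: x = (26*24 + 6) mod 49 = 42 -> checks out
step 5: x = (26*42 + 6) mod 49 = 20 -> consistent with the record
step 6: x = (26*20 + 6) mod 49 = 36 -> exactly as logged
step 7: x = (26*36 + 6) mod 49 = 11 -> confirmed correct
step 8: x = (26*11 + 6) mod 49 = 47 -> verified
step 9: x = (26*47 + 6) mod 49 = 3 -> exactly as logged
step 10: x = (26*3 + 6) mod 49 = 35 -> verified
step 11: x = (26*35 + 6) mod 49 = 34 -> checks out
step 12: x = (26*34 + 6) mod 49 = 8 -> checks out
Every step is consistent.

no error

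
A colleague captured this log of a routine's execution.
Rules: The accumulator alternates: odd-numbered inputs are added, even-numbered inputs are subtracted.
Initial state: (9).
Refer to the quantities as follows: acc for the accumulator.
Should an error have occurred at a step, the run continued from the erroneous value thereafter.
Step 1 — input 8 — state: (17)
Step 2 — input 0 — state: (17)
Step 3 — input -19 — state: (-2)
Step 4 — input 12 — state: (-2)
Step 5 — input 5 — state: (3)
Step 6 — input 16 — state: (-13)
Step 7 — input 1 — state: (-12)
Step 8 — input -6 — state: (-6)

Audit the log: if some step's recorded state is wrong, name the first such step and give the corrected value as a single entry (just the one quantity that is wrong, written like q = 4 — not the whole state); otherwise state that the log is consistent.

Step 1: acc = 9 + 8 = 17 — confirmed correct.
Step 2: acc = 17 - 0 = 17 — checks out.
Step 3: acc = 17 + -19 = -2 — in agreement.
Step 4: acc = -2 - 12 = -14 — the recorded entry deviates here.
The audit stops at step 4: the recorded entry is wrong and should be acc = -14.

step 4, acc = -14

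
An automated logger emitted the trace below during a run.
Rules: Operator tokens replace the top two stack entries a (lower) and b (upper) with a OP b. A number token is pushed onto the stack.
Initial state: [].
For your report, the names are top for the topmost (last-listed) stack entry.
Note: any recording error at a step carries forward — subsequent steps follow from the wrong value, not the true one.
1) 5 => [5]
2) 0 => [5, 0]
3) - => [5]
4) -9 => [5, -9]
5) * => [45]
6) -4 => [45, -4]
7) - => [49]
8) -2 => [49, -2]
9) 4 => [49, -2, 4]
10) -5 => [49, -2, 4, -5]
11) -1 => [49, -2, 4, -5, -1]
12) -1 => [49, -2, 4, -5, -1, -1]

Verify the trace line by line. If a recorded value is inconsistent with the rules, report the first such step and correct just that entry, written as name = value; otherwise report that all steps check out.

step 5, top = -45

Step 1: push 5: top = 5 — no discrepancy.
Step 2: push 0: top = 0 — confirmed correct.
Step 3: 5 - 0 = 5 — agrees with the trace.
Step 4: push -9: top = -9 — same as recorded.
Step 5: 5 * -9 = -45 — the entry is off here.
Conclusion: step 5 carries the first error; the entry should be top = -45.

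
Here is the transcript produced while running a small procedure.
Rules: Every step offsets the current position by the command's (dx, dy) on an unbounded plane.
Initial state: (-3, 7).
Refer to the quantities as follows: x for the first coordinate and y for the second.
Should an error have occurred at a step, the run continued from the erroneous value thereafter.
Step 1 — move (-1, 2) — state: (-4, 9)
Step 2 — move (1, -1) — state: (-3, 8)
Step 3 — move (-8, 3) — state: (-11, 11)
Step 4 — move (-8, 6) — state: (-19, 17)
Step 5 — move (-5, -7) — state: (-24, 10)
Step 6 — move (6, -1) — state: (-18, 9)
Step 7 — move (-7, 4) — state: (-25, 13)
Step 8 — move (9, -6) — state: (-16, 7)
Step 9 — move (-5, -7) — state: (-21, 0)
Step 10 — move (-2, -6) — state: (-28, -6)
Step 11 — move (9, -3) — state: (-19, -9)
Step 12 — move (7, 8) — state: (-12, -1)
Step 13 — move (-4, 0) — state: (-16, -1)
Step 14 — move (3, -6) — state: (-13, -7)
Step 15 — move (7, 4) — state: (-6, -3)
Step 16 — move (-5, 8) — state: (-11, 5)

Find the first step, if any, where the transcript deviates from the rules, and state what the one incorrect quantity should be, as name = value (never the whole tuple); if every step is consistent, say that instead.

step 10, x = -23

Step 1: x = -3 + (-1) = -4, y = 7 + (2) = 9 — confirmed correct.
Step 2: x = -4 + (1) = -3, y = 9 + (-1) = 8 — exactly as logged.
Step 3: x = -3 + (-8) = -11, y = 8 + (3) = 11 — exactly as logged.
Step 4: x = -11 + (-8) = -19, y = 11 + (6) = 17 — consistent with the transcript.
Step 5: x = -19 + (-5) = -24, y = 17 + (-7) = 10 — no discrepancy.
Step 6: x = -24 + (6) = -18, y = 10 + (-1) = 9 — consistent with the transcript.
Step 7: x = -18 + (-7) = -25, y = 9 + (4) = 13 — verified.
Step 8: x = -25 + (9) = -16, y = 13 + (-6) = 7 — no discrepancy.
Step 9: x = -16 + (-5) = -21, y = 7 + (-7) = 0 — consistent with the transcript.
Step 10: x = -21 + (-2) = -23, y = 0 + (-6) = -6 — not what was recorded.
First deviation found at step 10; the corrected entry is x = -23.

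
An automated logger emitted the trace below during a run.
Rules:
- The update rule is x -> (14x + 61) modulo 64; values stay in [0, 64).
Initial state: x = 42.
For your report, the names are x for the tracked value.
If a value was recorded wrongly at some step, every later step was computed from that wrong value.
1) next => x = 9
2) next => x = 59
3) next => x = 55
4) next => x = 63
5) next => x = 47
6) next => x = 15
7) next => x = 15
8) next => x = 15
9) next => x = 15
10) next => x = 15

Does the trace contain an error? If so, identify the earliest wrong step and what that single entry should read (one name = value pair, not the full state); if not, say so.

no error

Recomputing the run from the initial state:
step 1: x = 9
step 2: x = 59
step 3: x = 55
step 4: x = 63
step 5: x = 47
step 6: x = 15
step 7: x = 15
step 8: x = 15
step 9: x = 15
step 10: x = 15
This matches the trace at every step.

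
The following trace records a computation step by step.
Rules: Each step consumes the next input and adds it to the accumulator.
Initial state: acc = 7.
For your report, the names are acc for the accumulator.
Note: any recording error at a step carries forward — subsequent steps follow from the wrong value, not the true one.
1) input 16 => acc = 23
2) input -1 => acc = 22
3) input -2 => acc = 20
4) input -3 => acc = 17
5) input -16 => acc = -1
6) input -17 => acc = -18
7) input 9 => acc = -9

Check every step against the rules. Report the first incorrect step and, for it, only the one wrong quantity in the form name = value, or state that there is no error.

step 5, acc = 1

Step 1: acc = 7 + 16 = 23 — verified.
Step 2: acc = 23 + -1 = 22 — in agreement.
Step 3: acc = 22 + -2 = 20 — consistent with the trace.
Step 4: acc = 20 + -3 = 17 — in agreement.
Step 5: acc = 17 + -16 = 1 — not what was recorded.
The earliest wrong entry is at step 5: it should read acc = 1.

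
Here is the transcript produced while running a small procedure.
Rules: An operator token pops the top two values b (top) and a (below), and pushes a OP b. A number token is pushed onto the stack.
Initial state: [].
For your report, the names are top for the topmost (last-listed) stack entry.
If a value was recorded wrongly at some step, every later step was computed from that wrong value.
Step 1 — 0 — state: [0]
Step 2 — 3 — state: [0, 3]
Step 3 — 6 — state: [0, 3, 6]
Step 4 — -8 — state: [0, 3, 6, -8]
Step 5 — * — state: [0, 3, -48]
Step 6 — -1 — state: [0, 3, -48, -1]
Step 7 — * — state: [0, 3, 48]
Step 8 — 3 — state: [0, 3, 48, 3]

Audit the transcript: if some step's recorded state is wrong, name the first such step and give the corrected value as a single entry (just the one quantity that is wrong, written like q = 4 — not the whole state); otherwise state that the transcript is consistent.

no error

step 1: push 0: top = 0 -> checks out
step 2: push 3: top = 3 -> in agreement
step 3: push 6: top = 6 -> confirmed correct
step 4: push -8: top = -8 -> no discrepancy
step 5: 6 * -8 = -48 -> verified
step 6: push -1: top = -1 -> no discrepancy
step 7: -48 * -1 = 48 -> in agreement
step 8: push 3: top = 3 -> same as recorded
Nothing is out of place; the run is error-free.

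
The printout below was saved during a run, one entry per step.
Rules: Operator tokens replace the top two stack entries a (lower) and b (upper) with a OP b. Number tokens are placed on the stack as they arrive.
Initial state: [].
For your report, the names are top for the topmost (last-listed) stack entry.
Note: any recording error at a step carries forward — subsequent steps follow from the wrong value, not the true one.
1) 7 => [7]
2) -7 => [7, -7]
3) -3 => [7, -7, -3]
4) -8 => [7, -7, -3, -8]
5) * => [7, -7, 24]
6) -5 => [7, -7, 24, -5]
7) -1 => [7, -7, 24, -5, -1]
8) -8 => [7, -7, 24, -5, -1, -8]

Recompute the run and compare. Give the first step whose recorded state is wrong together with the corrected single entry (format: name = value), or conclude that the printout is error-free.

step 1: push 7: top = 7 -> no discrepancy
step 2: push -7: top = -7 -> same as recorded
step 3: push -3: top = -3 -> no discrepancy
step 4: push -8: top = -8 -> no discrepancy
step 5: -3 * -8 = 24 -> confirmed correct
step 6: push -5: top = -5 -> checks out
step 7: push -1: top = -1 -> consistent with the printout
step 8: push -8: top = -8 -> checks out
Nothing is out of place; the run is error-free.

no error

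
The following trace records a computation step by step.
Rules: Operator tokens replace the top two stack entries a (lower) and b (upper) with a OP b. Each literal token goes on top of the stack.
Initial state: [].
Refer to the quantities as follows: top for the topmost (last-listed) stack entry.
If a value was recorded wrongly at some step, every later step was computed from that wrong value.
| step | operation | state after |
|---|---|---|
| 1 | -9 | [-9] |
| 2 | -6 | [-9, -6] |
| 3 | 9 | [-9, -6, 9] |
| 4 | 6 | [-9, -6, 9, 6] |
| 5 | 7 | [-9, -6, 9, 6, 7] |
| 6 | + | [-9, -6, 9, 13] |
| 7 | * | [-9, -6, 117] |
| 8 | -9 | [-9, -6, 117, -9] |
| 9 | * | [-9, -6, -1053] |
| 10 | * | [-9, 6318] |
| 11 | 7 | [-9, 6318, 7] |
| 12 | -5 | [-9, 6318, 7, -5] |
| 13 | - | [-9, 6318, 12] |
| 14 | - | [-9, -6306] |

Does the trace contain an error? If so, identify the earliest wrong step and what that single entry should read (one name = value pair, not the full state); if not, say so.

step 14, top = 6306

1. push -9: top = -9 (agrees with the trace)
2. push -6: top = -6 (agrees with the trace)
3. push 9: top = 9 (consistent with the trace)
4. push 6: top = 6 (same as recorded)
5. push 7: top = 7 (checks out)
6. 6 + 7 = 13 (exactly as logged)
7. 9 * 13 = 117 (no discrepancy)
8. push -9: top = -9 (confirmed correct)
9. 117 * -9 = -1053 (exactly as logged)
10. -6 * -1053 = 6318 (matches)
11. push 7: top = 7 (agrees with the trace)
12. push -5: top = -5 (agrees with the trace)
13. 7 - -5 = 12 (consistent with the trace)
14. 6318 - 12 = 6306 (the entry is off here)
The audit stops at step 14: the recorded entry is wrong and should be top = 6306.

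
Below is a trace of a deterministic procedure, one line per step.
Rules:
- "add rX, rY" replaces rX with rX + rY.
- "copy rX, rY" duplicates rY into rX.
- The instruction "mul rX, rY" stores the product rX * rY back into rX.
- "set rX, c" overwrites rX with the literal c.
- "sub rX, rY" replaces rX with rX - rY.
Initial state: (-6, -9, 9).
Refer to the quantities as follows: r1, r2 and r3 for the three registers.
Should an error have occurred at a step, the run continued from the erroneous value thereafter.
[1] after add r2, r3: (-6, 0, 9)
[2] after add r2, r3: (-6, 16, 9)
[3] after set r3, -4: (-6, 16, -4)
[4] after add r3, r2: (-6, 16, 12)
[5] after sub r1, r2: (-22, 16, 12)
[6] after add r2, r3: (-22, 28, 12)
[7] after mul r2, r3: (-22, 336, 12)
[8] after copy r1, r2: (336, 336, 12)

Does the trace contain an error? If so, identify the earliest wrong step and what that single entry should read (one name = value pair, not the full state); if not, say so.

step 1: r2 = -9 + 9 = 0 -> confirmed correct
step 2: r2 = 0 + 9 = 9 -> the trace disagrees here
The earliest wrong entry is at step 2: it should read r2 = 9.

step 2, r2 = 9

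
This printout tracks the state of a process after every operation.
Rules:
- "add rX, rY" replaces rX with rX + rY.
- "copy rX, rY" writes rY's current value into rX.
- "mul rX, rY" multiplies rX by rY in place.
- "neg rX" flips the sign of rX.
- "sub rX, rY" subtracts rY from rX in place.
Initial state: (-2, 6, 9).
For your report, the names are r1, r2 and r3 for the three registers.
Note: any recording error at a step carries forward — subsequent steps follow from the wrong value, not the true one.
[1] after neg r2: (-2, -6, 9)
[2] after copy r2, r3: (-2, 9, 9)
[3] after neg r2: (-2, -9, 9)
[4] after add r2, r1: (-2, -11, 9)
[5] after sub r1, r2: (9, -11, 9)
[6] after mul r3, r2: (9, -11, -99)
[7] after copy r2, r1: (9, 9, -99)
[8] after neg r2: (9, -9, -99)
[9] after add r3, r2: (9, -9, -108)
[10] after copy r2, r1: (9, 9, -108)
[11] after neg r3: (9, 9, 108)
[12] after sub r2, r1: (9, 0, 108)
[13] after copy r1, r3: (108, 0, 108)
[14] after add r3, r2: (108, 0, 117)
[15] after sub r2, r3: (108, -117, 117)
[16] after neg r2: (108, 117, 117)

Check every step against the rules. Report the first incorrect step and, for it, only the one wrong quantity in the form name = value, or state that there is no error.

Step 1: r2 = -(6) = -6 — checks out.
Step 2: r2 = 9 — checks out.
Step 3: r2 = -(9) = -9 — exactly as logged.
Step 4: r2 = -9 + -2 = -11 — verified.
Step 5: r1 = -2 - -11 = 9 — consistent with the printout.
Step 6: r3 = 9 * -11 = -99 — no discrepancy.
Step 7: r2 = 9 — verified.
Step 8: r2 = -(9) = -9 — in agreement.
Step 9: r3 = -99 + -9 = -108 — no discrepancy.
Step 10: r2 = 9 — verified.
Step 11: r3 = -(-108) = 108 — checks out.
Step 12: r2 = 9 - 9 = 0 — no discrepancy.
Step 13: r1 = 108 — checks out.
Step 14: r3 = 108 + 0 = 108 — the entry is off here.
The earliest wrong entry is at step 14: it should read r3 = 108.

step 14, r3 = 108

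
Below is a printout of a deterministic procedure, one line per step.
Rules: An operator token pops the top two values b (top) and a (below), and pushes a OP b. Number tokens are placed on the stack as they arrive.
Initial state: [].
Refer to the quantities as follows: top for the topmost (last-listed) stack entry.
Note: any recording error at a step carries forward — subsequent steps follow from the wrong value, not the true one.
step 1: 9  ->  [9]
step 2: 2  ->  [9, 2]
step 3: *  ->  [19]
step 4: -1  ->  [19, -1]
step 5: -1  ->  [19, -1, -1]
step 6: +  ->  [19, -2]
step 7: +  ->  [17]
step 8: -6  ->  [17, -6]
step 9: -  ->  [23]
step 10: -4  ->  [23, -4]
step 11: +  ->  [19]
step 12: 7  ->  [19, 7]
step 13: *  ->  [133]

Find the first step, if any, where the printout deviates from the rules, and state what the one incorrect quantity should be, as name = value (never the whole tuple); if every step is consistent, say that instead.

step 3, top = 18

1. push 9: top = 9 (agrees with the printout)
2. push 2: top = 2 (agrees with the printout)
3. 9 * 2 = 18 (the printout disagrees here)
That makes step 3 the first incorrect line — top = 18 is what it should show.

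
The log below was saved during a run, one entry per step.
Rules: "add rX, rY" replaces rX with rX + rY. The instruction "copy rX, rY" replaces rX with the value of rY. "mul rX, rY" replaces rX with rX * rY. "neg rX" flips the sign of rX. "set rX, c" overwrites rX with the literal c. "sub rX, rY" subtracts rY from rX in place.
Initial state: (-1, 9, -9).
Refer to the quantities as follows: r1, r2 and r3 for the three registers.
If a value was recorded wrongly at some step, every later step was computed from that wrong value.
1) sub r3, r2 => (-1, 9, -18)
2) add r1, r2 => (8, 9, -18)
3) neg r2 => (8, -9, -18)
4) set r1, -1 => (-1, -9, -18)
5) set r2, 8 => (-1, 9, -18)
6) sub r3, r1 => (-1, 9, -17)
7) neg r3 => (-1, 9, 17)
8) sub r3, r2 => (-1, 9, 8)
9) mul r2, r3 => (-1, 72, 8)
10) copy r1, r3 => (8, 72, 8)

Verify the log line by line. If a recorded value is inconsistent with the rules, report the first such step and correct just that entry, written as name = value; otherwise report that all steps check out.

step 1: r3 = -9 - 9 = -18 -> checks out
step 2: r1 = -1 + 9 = 8 -> same as recorded
step 3: r2 = -(9) = -9 -> matches
step 4: r1 = -1 -> consistent with the log
step 5: r2 = 8 -> first mismatch against the log
The audit stops at step 5: the recorded entry is wrong and should be r2 = 8.

step 5, r2 = 8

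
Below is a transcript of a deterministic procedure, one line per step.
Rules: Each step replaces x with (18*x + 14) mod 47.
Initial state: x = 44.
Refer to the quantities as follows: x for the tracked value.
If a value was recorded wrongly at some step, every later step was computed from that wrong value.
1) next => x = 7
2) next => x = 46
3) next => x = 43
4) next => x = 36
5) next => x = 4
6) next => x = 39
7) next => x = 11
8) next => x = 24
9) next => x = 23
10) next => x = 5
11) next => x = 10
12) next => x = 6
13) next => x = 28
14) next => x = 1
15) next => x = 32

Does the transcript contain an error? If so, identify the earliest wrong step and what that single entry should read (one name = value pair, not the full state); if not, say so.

1. x = (18*44 + 14) mod 47 = 7 (verified)
2. x = (18*7 + 14) mod 47 = 46 (same as recorded)
3. x = (18*46 + 14) mod 47 = 43 (exactly as logged)
4. x = (18*43 + 14) mod 47 = 36 (checks out)
5. x = (18*36 + 14) mod 47 = 4 (agrees with the transcript)
6. x = (18*4 + 14) mod 47 = 39 (consistent with the transcript)
7. x = (18*39 + 14) mod 47 = 11 (verified)
8. x = (18*11 + 14) mod 47 = 24 (confirmed correct)
9. x = (18*24 + 14) mod 47 = 23 (consistent with the transcript)
10. x = (18*23 + 14) mod 47 = 5 (consistent with the transcript)
11. x = (18*5 + 14) mod 47 = 10 (confirmed correct)
12. x = (18*10 + 14) mod 47 = 6 (consistent with the transcript)
13. x = (18*6 + 14) mod 47 = 28 (in agreement)
14. x = (18*28 + 14) mod 47 = 1 (exactly as logged)
15. x = (18*1 + 14) mod 47 = 32 (no discrepancy)
Nothing is out of place; the run is error-free.

no error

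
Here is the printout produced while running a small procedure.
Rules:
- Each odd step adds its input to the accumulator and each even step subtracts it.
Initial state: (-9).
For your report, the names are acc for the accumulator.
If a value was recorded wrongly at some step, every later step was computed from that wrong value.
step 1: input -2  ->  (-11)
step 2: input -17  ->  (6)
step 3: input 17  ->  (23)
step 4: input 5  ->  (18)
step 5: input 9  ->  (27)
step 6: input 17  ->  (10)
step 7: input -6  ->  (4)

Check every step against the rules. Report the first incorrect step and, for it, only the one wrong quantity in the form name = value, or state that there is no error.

step 1: acc = -9 + -2 = -11 -> in agreement
step 2: acc = -11 - -17 = 6 -> same as recorded
step 3: acc = 6 + 17 = 23 -> in agreement
step 4: acc = 23 - 5 = 18 -> verified
step 5: acc = 18 + 9 = 27 -> checks out
step 6: acc = 27 - 17 = 10 -> matches
step 7: acc = 10 + -6 = 4 -> consistent with the printout
All entries verified; no error found.

no error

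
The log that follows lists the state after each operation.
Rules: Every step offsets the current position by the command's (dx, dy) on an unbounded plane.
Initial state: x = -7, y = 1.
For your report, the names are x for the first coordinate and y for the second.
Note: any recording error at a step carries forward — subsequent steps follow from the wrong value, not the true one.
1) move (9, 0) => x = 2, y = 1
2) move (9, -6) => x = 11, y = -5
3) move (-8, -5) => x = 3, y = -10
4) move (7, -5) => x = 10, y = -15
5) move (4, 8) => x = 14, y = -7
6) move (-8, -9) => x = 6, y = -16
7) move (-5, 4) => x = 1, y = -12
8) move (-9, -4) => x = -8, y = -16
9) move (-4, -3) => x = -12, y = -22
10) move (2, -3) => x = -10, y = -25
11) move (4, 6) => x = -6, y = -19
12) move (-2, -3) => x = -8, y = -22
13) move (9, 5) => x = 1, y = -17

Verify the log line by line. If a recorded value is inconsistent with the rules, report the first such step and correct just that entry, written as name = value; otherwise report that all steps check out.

step 9, y = -19

1. x = -7 + (9) = 2, y = 1 + (0) = 1 (confirmed correct)
2. x = 2 + (9) = 11, y = 1 + (-6) = -5 (exactly as logged)
3. x = 11 + (-8) = 3, y = -5 + (-5) = -10 (same as recorded)
4. x = 3 + (7) = 10, y = -10 + (-5) = -15 (checks out)
5. x = 10 + (4) = 14, y = -15 + (8) = -7 (matches)
6. x = 14 + (-8) = 6, y = -7 + (-9) = -16 (same as recorded)
7. x = 6 + (-5) = 1, y = -16 + (4) = -12 (consistent with the log)
8. x = 1 + (-9) = -8, y = -12 + (-4) = -16 (exactly as logged)
9. x = -8 + (-4) = -12, y = -16 + (-3) = -19 (the log disagrees here)
First incorrect step: 9; the correct value is y = -19.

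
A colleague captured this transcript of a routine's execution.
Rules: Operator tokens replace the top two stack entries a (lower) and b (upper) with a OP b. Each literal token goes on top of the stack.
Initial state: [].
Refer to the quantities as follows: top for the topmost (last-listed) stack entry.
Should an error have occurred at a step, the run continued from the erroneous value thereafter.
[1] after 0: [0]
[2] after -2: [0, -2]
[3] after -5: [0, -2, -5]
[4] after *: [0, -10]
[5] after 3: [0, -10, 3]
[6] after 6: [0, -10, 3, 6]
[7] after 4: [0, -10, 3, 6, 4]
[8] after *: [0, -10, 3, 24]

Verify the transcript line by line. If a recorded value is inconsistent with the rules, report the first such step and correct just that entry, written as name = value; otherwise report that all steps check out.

step 4, top = 10

Step 1: push 0: top = 0 — in agreement.
Step 2: push -2: top = -2 — no discrepancy.
Step 3: push -5: top = -5 — in agreement.
Step 4: -2 * -5 = 10 — the entry is off here.
So the first discrepancy is step 4, where the right value is top = 10.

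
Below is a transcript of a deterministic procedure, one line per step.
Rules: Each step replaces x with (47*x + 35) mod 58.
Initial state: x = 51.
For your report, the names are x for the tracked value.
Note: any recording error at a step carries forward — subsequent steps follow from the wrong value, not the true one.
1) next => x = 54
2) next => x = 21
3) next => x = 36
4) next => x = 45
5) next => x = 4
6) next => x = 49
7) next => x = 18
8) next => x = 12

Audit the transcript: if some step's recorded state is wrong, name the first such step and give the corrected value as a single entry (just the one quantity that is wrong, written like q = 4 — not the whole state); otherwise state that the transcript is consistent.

step 8, x = 11

1. x = (47*51 + 35) mod 58 = 54 (agrees with the transcript)
2. x = (47*54 + 35) mod 58 = 21 (exactly as logged)
3. x = (47*21 + 35) mod 58 = 36 (confirmed correct)
4. x = (47*36 + 35) mod 58 = 45 (checks out)
5. x = (47*45 + 35) mod 58 = 4 (confirmed correct)
6. x = (47*4 + 35) mod 58 = 49 (checks out)
7. x = (47*49 + 35) mod 58 = 18 (agrees with the transcript)
8. x = (47*18 + 35) mod 58 = 11 (the entry is off here)
That makes step 8 the first incorrect line — x = 11 is what it should show.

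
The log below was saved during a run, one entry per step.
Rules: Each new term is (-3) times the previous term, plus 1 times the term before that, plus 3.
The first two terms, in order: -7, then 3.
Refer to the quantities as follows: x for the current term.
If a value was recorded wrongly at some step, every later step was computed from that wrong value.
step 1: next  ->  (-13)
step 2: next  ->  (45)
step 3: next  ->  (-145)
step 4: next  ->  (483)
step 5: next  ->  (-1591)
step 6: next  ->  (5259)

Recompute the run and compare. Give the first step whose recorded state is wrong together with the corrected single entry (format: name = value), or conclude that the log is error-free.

no error

Recomputing the run from the initial state:
step 1: x = -13
step 2: x = 45
step 3: x = -145
step 4: x = 483
step 5: x = -1591
step 6: x = 5259
This matches the log at every step.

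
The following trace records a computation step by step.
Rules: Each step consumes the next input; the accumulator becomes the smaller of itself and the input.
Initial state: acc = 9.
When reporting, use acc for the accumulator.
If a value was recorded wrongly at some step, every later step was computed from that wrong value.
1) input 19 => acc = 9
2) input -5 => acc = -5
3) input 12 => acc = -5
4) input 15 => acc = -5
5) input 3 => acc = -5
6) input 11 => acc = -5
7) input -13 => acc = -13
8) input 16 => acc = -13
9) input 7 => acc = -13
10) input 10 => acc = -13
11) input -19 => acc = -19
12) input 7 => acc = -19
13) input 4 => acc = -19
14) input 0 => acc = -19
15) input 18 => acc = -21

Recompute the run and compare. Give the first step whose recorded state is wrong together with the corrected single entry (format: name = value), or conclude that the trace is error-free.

Recomputing the run from the initial state:
step 1: acc = 9
step 2: acc = -5
step 3: acc = -5
step 4: acc = -5
step 5: acc = -5
step 6: acc = -5
step 7: acc = -13
step 8: acc = -13
step 9: acc = -13
step 10: acc = -13
step 11: acc = -19
step 12: acc = -19
step 13: acc = -19
step 14: acc = -19
step 15: acc = -19
The first disagreement with the trace is at step 15, where the value should be acc = -19.

step 15, acc = -19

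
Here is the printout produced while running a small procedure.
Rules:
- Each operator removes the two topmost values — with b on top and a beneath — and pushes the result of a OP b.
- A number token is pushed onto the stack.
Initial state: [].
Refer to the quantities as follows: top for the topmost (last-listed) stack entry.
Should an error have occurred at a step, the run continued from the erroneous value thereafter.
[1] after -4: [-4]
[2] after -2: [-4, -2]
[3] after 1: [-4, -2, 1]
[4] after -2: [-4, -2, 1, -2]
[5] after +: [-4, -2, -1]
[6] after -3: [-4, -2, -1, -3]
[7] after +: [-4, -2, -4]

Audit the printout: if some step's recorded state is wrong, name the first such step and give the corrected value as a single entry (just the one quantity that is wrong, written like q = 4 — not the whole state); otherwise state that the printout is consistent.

Step 1: push -4: top = -4 — verified.
Step 2: push -2: top = -2 — in agreement.
Step 3: push 1: top = 1 — same as recorded.
Step 4: push -2: top = -2 — checks out.
Step 5: 1 + -2 = -1 — in agreement.
Step 6: push -3: top = -3 — same as recorded.
Step 7: -1 + -3 = -4 — same as recorded.
All entries verified; no error found.

no error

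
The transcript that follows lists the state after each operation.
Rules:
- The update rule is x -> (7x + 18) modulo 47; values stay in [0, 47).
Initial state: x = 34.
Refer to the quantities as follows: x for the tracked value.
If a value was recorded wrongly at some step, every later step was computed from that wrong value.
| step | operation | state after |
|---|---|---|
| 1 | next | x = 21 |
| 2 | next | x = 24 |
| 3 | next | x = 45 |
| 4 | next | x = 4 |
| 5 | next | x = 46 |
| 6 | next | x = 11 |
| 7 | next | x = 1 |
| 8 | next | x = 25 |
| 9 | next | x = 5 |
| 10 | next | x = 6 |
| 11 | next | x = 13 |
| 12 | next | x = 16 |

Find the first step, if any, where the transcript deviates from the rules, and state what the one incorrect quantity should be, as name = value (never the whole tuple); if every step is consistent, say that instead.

Recomputing the run from the initial state:
step 1: x = 21
step 2: x = 24
step 3: x = 45
step 4: x = 4
step 5: x = 46
step 6: x = 11
step 7: x = 1
step 8: x = 25
step 9: x = 5
step 10: x = 6
step 11: x = 13
step 12: x = 15
The first disagreement with the transcript is at step 12, where the value should be x = 15.

step 12, x = 15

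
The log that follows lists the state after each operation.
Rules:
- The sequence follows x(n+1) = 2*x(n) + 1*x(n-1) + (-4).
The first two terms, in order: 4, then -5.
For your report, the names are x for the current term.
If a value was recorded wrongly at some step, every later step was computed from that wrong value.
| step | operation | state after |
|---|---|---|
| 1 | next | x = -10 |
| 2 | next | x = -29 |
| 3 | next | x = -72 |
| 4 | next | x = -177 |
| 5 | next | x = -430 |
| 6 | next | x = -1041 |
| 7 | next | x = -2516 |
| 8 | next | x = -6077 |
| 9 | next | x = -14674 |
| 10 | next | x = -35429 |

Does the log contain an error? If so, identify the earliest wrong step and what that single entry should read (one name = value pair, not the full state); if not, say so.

1. x = 2*(-5) + (1)*(4) + (-4) = -10 (in agreement)
2. x = 2*(-10) + (1)*(-5) + (-4) = -29 (exactly as logged)
3. x = 2*(-29) + (1)*(-10) + (-4) = -72 (no discrepancy)
4. x = 2*(-72) + (1)*(-29) + (-4) = -177 (exactly as logged)
5. x = 2*(-177) + (1)*(-72) + (-4) = -430 (verified)
6. x = 2*(-430) + (1)*(-177) + (-4) = -1041 (verified)
7. x = 2*(-1041) + (1)*(-430) + (-4) = -2516 (verified)
8. x = 2*(-2516) + (1)*(-1041) + (-4) = -6077 (agrees with the log)
9. x = 2*(-6077) + (1)*(-2516) + (-4) = -14674 (confirmed correct)
10. x = 2*(-14674) + (1)*(-6077) + (-4) = -35429 (matches)
Every step is consistent.

no error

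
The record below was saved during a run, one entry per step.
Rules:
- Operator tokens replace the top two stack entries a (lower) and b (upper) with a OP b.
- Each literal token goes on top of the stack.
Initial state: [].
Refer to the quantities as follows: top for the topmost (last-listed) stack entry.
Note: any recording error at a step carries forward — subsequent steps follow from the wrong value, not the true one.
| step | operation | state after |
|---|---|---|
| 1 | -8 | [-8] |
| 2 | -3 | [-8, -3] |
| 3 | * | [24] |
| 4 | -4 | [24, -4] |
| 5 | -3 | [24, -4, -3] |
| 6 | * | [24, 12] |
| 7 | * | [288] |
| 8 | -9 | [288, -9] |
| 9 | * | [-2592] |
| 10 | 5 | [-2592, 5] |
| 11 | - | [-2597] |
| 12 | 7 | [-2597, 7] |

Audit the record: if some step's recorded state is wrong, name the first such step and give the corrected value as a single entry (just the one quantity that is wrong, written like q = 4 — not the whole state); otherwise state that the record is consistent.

Step 1: push -8: top = -8 — in agreement.
Step 2: push -3: top = -3 — consistent with the record.
Step 3: -8 * -3 = 24 — consistent with the record.
Step 4: push -4: top = -4 — exactly as logged.
Step 5: push -3: top = -3 — confirmed correct.
Step 6: -4 * -3 = 12 — verified.
Step 7: 24 * 12 = 288 — in agreement.
Step 8: push -9: top = -9 — exactly as logged.
Step 9: 288 * -9 = -2592 — exactly as logged.
Step 10: push 5: top = 5 — no discrepancy.
Step 11: -2592 - 5 = -2597 — same as recorded.
Step 12: push 7: top = 7 — confirmed correct.
Every step is consistent.

no error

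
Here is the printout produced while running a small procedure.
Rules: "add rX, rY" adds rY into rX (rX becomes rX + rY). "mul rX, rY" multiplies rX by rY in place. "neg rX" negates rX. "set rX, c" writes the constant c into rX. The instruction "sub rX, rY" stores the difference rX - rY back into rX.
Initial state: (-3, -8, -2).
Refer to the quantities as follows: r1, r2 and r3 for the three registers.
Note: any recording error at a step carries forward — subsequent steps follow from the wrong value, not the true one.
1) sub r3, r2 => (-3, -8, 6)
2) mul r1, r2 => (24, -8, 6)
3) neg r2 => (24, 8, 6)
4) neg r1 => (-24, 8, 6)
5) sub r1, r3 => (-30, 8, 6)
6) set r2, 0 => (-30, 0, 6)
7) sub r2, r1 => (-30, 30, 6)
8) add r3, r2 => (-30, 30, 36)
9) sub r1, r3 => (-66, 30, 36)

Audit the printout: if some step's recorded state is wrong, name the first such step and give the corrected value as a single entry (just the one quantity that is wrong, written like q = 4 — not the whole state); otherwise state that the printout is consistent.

Recomputing the run from the initial state:
step 1: r1 = -3, r2 = -8, r3 = 6
step 2: r1 = 24, r2 = -8, r3 = 6
step 3: r1 = 24, r2 = 8, r3 = 6
step 4: r1 = -24, r2 = 8, r3 = 6
step 5: r1 = -30, r2 = 8, r3 = 6
step 6: r1 = -30, r2 = 0, r3 = 6
step 7: r1 = -30, r2 = 30, r3 = 6
step 8: r1 = -30, r2 = 30, r3 = 36
step 9: r1 = -66, r2 = 30, r3 = 36
This matches the printout at every step.

no error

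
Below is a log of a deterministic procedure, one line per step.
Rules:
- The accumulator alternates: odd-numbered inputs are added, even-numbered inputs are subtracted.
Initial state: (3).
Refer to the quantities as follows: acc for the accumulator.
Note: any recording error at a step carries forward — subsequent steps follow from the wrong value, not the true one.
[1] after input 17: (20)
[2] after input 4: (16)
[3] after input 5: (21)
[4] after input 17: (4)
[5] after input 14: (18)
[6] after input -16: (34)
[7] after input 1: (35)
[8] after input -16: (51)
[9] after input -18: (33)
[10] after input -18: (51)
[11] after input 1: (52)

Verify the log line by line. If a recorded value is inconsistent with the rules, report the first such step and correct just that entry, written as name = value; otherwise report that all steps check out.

step 1: acc = 3 + 17 = 20 -> same as recorded
step 2: acc = 20 - 4 = 16 -> in agreement
step 3: acc = 16 + 5 = 21 -> matches
step 4: acc = 21 - 17 = 4 -> same as recorded
step 5: acc = 4 + 14 = 18 -> exactly as logged
step 6: acc = 18 - -16 = 34 -> exactly as logged
step 7: acc = 34 + 1 = 35 -> matches
step 8: acc = 35 - -16 = 51 -> in agreement
step 9: acc = 51 + -18 = 33 -> agrees with the log
step 10: acc = 33 - -18 = 51 -> confirmed correct
step 11: acc = 51 + 1 = 52 -> checks out
All steps check out; nothing to correct.

no error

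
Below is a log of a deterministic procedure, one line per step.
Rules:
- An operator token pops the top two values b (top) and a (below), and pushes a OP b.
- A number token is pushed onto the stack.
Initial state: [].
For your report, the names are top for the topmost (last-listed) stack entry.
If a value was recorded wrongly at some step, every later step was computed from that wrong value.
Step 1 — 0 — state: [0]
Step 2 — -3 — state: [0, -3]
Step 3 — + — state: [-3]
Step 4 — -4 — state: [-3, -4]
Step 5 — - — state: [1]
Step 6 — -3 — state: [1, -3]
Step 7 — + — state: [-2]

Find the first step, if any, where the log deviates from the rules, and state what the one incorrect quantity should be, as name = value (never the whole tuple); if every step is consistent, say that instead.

no error

step 1: push 0: top = 0 -> verified
step 2: push -3: top = -3 -> verified
step 3: 0 + -3 = -3 -> matches
step 4: push -4: top = -4 -> exactly as logged
step 5: -3 - -4 = 1 -> verified
step 6: push -3: top = -3 -> checks out
step 7: 1 + -3 = -2 -> agrees with the log
The recomputation confirms every line.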